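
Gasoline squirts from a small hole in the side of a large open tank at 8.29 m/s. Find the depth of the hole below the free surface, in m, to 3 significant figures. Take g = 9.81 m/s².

h = 3.50 m

Torricelli: v = √(2gh), so h = v²/(2g).
h = 8.29²/(2·9.81) = 68.7/19.62 = 3.50 m.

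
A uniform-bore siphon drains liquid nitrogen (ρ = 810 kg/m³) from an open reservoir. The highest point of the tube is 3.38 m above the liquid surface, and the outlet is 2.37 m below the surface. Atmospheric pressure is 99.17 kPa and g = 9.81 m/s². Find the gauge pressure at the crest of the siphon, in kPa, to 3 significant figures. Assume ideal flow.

P_gauge ≈ -45.7 kPa

Bernoulli surface→outlet gives ½v² = g·h_out, so v = √(2·9.81·2.37) = 6.82 m/s.
The bore is uniform, so the speed at the crest is the same v. Bernoulli surface→crest: P_atm = P_top + ½ρv² + ρg·h_top.
P_top = 99170 − ½·810·6.82² − 810·9.81·3.38 = 53500 Pa. So P_gauge = P_top − P_atm = -45700 Pa.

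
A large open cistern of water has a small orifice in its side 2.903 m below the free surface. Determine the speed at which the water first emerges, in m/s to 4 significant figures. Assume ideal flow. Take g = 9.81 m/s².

With the surface at rest and both surface and jet at atmospheric pressure, Bernoulli gives ρg h = ½ρv², so v = √(2gh) = √(2·9.81·2.903) = 7.547 m/s.

7.547 m/s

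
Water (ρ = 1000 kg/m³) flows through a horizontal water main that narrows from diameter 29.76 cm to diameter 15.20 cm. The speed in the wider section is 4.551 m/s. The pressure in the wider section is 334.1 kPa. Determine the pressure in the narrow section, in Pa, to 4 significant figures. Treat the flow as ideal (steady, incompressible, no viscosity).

P₂ ≈ 192300 Pa

The volume flow rate is constant, so v₂ = (A₁/A₂)v₁ = (695.6/181.5)·4.551 = 17.45 m/s.
Bernoulli (h₁ = h₂): P₁ − P₂ = ½ρ(v₂² − v₁²).
P₂ = P₁ − ½ρ(v₂² − v₁²) = 334100 − ½·1000·(17.45² − 4.551²) = 334100 − 141800 = 192300 Pa.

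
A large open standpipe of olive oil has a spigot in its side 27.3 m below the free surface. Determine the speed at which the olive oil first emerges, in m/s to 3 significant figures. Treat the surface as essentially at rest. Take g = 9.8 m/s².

23.1 m/s

Bernoulli from surface to hole (P equal, v_surface ≈ 0): v = √(2gh) = √(2×9.8×27.3) = 23.1 m/s.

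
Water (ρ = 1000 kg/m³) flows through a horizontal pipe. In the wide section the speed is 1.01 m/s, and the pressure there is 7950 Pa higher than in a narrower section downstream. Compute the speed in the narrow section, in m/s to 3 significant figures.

With h₁ = h₂, rearranging Bernoulli gives v₂ = √(v₁² + 2ΔP/ρ).
v₂ = √(1.01² + 2·7950/1000) = √(1.02 + 15.9) = 4.11 m/s.

4.11 m/s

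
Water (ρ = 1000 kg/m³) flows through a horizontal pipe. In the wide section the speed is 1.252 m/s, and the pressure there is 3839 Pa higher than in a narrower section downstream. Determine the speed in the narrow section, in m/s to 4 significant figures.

Along the level pipe P + ½ρv² is conserved, hence v₂² = v₁² + 2(P₁ − P₂)/ρ.
v₂ = √(1.252² + 2·3839/1000) = √(1.568 + 7.678) = 3.041 m/s.

v₂ = 3.041 m/s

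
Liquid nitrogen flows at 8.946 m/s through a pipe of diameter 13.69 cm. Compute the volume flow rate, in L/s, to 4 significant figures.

Q = A·v = 0.01472 m² × 8.946 m/s = 0.1317 m³/s.
Converting: 0.1317 m³/s × 1000 = 131.7 L/s.

131.7 L/s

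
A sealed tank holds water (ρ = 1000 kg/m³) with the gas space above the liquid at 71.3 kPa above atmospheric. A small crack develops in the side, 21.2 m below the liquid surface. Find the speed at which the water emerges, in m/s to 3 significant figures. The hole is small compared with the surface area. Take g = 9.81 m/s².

Take point 1 at the surface (v₁ ≈ 0) and point 2 at the hole (at atmospheric pressure). Bernoulli: P₁ + ρg h = P_atm + ½ρv₂².
With P₁ − P_atm = 71300 Pa, v₂ = √(2gh + 2ΔP/ρ) = √(2·9.81·21.2 + 2·71300/1000) = 23.6 m/s.

v ≈ 23.6 m/s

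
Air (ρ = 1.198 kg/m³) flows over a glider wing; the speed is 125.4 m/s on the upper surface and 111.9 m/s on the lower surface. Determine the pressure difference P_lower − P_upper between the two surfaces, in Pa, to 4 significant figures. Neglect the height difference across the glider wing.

The pressure is lower where the speed is higher: ΔP = ½ρ(v_up² − v_low²).
ΔP = ½·1.198·(125.4² − 111.9²) = 1919 Pa.

ΔP ≈ 1919 Pa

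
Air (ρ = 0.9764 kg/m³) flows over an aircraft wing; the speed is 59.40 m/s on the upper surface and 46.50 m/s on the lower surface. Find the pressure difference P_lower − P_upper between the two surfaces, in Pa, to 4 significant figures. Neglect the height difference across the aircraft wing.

The pressure is lower where the speed is higher: ΔP = ½ρ(v_up² − v_low²).
ΔP = ½·0.9764·(59.40² − 46.50²) = 666.9 Pa.

ΔP ≈ 666.9 Pa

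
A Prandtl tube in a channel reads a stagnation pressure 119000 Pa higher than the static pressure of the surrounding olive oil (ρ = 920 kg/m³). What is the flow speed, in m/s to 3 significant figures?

At the stagnation point the flow is brought to rest, so Bernoulli gives P_stag − P_static = ½ρv².
v = √(2ΔP/ρ) = √(2·119000/920) = 16.1 m/s.

v ≈ 16.1 m/s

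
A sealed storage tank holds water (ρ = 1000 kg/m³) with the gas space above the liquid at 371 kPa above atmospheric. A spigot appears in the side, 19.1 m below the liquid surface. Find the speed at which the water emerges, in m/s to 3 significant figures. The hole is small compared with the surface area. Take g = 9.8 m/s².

v = 33.4 m/s

Take point 1 at the surface (v₁ ≈ 0) and point 2 at the hole (at atmospheric pressure). Bernoulli: P₁ + ρg h = P_atm + ½ρv₂².
With P₁ − P_atm = 371000 Pa, v₂ = √(2gh + 2ΔP/ρ) = √(2·9.8·19.1 + 2·371000/1000) = 33.4 m/s.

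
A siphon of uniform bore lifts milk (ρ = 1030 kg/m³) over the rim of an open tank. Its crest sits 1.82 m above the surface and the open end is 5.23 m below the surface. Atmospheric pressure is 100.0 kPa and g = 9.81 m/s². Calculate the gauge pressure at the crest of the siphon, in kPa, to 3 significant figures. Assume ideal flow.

P_gauge = -71.2 kPa

From the surface to the outlet (both open to atmosphere, surface at rest): v = √(2g·h_out) = √(2·9.81·5.23) = 10.1 m/s.
The bore is uniform, so the speed at the crest is the same v. Bernoulli surface→crest: P_atm = P_top + ½ρv² + ρg·h_top.
P_top = 100000 − ½·1030·10.1² − 1030·9.81·1.82 = 28800 Pa. So P_gauge = P_top − P_atm = -71200 Pa.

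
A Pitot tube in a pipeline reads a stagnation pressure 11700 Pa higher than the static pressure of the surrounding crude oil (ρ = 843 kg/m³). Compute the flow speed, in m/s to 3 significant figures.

5.27 m/s

At the stagnation point the flow is brought to rest, so Bernoulli gives P_stag − P_static = ½ρv².
v = √(2ΔP/ρ) = √(2·11700/843) = 5.27 m/s.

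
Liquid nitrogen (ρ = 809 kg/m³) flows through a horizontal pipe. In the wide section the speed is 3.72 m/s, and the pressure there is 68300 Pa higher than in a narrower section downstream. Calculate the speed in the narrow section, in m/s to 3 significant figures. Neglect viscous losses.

Horizontal Bernoulli: P₁ + ½ρv₁² = P₂ + ½ρv₂², so v₂² = v₁² + 2(P₁ − P₂)/ρ.
v₂ = √(3.72² + 2·68300/809) = √(13.8 + 169) = 13.5 m/s.

v₂ ≈ 13.5 m/s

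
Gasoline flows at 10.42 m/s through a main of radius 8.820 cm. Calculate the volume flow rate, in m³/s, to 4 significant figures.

Q ≈ 0.2547 m³/s

Q = A·v = 0.02444 m² × 10.42 m/s = 0.2547 m³/s.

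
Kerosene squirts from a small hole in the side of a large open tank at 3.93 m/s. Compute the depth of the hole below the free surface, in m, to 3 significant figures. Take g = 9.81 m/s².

h ≈ 0.787 m

Inverting v = √(2gh) gives h = v² / 2g.
h = 3.93²/(2·9.81) = 15.4/19.62 = 0.787 m.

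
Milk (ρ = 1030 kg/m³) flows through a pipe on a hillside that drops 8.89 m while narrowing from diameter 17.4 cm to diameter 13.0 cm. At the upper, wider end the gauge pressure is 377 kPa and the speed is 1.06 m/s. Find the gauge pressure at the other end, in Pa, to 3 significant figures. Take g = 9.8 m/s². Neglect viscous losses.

Continuity gives A₁v₁ = A₂v₂, so v₂ = (238 cm²)/(133 cm²) × 1.06 m/s = 1.90 m/s.
Energy conservation along the streamline gives P₂ = P₁ − ½ρ(v₂² − v₁²) − ρg(h₂ − h₁).
P₂ = 377000 + ½·1030·(1.06² − 1.90²) − 1030·9.8·(−8.89) = 377000 + (-1280) − (-89700) = 465000 Pa.

P₂ ≈ 465000 Pa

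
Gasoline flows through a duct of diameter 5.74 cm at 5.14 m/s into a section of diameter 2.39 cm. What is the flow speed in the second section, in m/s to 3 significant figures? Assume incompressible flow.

The volume flow rate is constant, so v₂ = (A₁/A₂)v₁ = (25.9/4.49)·5.14 = 29.6 m/s.

29.6 m/s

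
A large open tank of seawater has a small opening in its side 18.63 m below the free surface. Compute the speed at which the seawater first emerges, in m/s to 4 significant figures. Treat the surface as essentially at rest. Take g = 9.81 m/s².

The surface is effectively still and both ends are open, so ½v² = gh and v = √(2·9.81·18.63) = 19.12 m/s.

v = 19.12 m/s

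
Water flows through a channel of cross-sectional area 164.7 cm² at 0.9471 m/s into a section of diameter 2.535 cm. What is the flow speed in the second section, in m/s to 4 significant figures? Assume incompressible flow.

Mass conservation (A₁v₁ = A₂v₂) gives v₂ = 0.9471 × 164.7/5.047 = 30.91 m/s.

v₂ = 30.91 m/s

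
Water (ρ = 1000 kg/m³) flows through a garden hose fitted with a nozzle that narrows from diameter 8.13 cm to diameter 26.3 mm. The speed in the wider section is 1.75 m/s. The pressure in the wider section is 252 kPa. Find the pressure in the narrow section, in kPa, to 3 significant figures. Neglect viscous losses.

By continuity, v₂ = v₁·A₁/A₂ = 1.75·(51.9/5.43) = 16.7 m/s.
Bernoulli (h₁ = h₂): P₁ − P₂ = ½ρ(v₂² − v₁²).
P₂ = P₁ − ½ρ(v₂² − v₁²) = 252000 − ½·1000·(16.7² − 1.75²) = 252000 − 138000 = 114000 Pa.

P₂ = 114 kPa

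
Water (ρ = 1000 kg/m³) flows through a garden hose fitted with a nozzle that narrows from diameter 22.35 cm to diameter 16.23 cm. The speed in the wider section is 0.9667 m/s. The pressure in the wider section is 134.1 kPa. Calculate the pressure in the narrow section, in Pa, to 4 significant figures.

The volume flow rate is constant, so v₂ = (A₁/A₂)v₁ = (392.3/206.9)·0.9667 = 1.833 m/s.
The pipe is horizontal, so Bernoulli reduces to P₁ + ½ρv₁² = P₂ + ½ρv₂².
P₂ = P₁ − ½ρ(v₂² − v₁²) = 134100 − ½·1000·(1.833² − 0.9667²) = 134100 − 1213 = 132900 Pa.

P₂ ≈ 132900 Pa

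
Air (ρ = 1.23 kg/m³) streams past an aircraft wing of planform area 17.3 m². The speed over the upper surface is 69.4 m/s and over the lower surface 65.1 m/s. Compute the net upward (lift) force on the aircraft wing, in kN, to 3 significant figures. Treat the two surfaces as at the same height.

6.15 kN

The faster flow above has the lower pressure; Bernoulli (same height) gives ΔP = ½ρ(v_up² − v_low²).
ΔP = ½·1.23·(69.4² − 65.1²) = 356 Pa.
Lift = ΔP · A = 356 × 17.3 = 6150 N.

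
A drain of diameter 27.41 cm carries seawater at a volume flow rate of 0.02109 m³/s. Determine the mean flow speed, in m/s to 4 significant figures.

v = 0.3574 m/s

Q = 0.02109 m³/s = 0.02109 m³/s.
v = Q/A = 0.02109 / 0.05901 = 0.3574 m/s.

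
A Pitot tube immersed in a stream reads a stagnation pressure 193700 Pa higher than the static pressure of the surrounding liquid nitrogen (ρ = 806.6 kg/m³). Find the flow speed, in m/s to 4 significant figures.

v = 21.92 m/s

The dynamic pressure equals the rise in static pressure at the stagnation point: ΔP = ½ρv².
v = √(2ΔP/ρ) = √(2·193700/806.6) = 21.92 m/s.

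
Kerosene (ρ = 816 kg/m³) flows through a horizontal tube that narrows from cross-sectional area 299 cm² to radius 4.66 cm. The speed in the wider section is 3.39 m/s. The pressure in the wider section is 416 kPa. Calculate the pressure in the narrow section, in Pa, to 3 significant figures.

The volume flow rate is constant, so v₂ = (A₁/A₂)v₁ = (299/68.2)·3.39 = 14.9 m/s.
The pipe is horizontal, so Bernoulli reduces to P₁ + ½ρv₁² = P₂ + ½ρv₂².
P₂ = P₁ − ½ρ(v₂² − v₁²) = 416000 − ½·816·(14.9² − 3.39²) = 416000 − 85400 = 331000 Pa.

331000 Pa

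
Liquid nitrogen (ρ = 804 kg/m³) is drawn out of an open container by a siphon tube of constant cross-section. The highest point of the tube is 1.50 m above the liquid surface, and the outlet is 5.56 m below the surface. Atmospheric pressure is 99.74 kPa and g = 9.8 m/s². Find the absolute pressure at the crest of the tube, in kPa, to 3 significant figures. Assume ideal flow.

From the surface to the outlet (both open to atmosphere, surface at rest): v = √(2g·h_out) = √(2·9.8·5.56) = 10.4 m/s.
Continuity keeps v the same throughout the tube; from surface to crest, P_atm + 0 = P_top + ½ρv² + ρg·h_top.
P_top = 99740 − ½·804·10.4² − 804·9.8·1.50 = 44100 Pa.

P_top ≈ 44.1 kPa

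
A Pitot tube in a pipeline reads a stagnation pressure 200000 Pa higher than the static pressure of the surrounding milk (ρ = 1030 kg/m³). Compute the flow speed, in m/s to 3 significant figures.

v ≈ 19.7 m/s

The dynamic pressure equals the rise in static pressure at the stagnation point: ΔP = ½ρv².
v = √(2ΔP/ρ) = √(2·200000/1030) = 19.7 m/s.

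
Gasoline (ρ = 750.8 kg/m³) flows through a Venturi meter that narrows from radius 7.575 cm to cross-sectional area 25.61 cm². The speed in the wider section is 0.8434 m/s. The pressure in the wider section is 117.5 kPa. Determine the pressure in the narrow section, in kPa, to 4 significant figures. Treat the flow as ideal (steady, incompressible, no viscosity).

P₂ = 104.5 kPa

Continuity gives A₁v₁ = A₂v₂, so v₂ = (180.3 cm²)/(25.61 cm²) × 0.8434 m/s = 5.937 m/s.
With no height change, Bernoulli's equation is P₁ + ½ρv₁² = P₂ + ½ρv₂².
P₂ = P₁ − ½ρ(v₂² − v₁²) = 117500 − ½·750.8·(5.937² − 0.8434²) = 117500 − 12960 = 104500 Pa.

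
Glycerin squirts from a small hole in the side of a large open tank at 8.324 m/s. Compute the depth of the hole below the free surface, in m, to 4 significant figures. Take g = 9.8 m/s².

For a small hole in a large open tank, ½v² = gh, giving h = v²/(2g).
h = 8.324²/(2·9.8) = 69.29/19.60 = 3.535 m.

h ≈ 3.535 m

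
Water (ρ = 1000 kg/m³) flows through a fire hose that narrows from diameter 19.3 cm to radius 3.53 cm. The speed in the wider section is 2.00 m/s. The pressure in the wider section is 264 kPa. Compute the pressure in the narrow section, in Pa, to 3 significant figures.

By continuity, v₂ = v₁·A₁/A₂ = 2.00·(293/39.1) = 14.9 m/s.
Bernoulli (h₁ = h₂): P₁ − P₂ = ½ρ(v₂² − v₁²).
P₂ = P₁ − ½ρ(v₂² − v₁²) = 264000 − ½·1000·(14.9² − 2.00²) = 264000 − 110000 = 154000 Pa.

154000 Pa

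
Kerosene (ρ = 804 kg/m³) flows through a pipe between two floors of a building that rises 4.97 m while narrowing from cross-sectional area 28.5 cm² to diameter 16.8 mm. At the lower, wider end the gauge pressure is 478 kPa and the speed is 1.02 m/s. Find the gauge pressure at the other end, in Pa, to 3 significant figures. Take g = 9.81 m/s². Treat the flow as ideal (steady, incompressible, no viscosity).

P₂ ≈ 370000 Pa

Mass conservation (A₁v₁ = A₂v₂) gives v₂ = 1.02 × 28.5/2.22 = 13.1 m/s.
Applying Bernoulli between the two ends and solving for P₂: P₂ = P₁ + ½ρ(v₁² − v₂²) − ρgΔh.
P₂ = 478000 + ½·804·(1.02² − 13.1²) − 804·9.81·(+4.97) = 478000 + (-68700) − (39200) = 370000 Pa.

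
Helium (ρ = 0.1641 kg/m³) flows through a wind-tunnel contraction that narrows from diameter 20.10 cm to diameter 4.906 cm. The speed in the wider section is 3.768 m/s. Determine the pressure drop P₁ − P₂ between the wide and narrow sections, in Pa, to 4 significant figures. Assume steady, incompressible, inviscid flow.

ΔP = 327.1 Pa

The volume flow rate is constant, so v₂ = (A₁/A₂)v₁ = (317.3/18.90)·3.768 = 63.25 m/s.
With no height change, Bernoulli's equation is P₁ + ½ρv₁² = P₂ + ½ρv₂².
P₁ − P₂ = ½·0.1641·(63.25² − 3.768²) = ½·0.1641·3986 = 327.1 Pa.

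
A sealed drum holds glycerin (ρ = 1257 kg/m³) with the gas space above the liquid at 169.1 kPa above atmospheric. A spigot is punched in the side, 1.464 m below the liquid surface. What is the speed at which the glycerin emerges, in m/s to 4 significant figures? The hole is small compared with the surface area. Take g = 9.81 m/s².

v = 17.26 m/s

Take point 1 at the surface (v₁ ≈ 0) and point 2 at the hole (at atmospheric pressure). Bernoulli: P₁ + ρg h = P_atm + ½ρv₂².
With P₁ − P_atm = 169100 Pa, v₂ = √(2gh + 2ΔP/ρ) = √(2·9.81·1.464 + 2·169100/1257) = 17.26 m/s.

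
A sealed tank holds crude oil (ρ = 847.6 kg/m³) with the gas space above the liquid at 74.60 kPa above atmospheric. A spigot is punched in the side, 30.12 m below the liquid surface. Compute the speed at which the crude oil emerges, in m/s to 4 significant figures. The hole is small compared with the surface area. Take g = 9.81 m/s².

v ≈ 27.69 m/s

Take point 1 at the surface (v₁ ≈ 0) and point 2 at the hole (at atmospheric pressure). Bernoulli: P₁ + ρg h = P_atm + ½ρv₂².
With P₁ − P_atm = 74600 Pa, v₂ = √(2gh + 2ΔP/ρ) = √(2·9.81·30.12 + 2·74600/847.6) = 27.69 m/s.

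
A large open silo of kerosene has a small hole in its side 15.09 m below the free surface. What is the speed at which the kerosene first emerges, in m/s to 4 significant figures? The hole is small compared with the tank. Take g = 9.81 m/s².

With the surface at rest and both surface and jet at atmospheric pressure, Bernoulli gives ρg h = ½ρv², so v = √(2gh) = √(2·9.81·15.09) = 17.21 m/s.

v ≈ 17.21 m/s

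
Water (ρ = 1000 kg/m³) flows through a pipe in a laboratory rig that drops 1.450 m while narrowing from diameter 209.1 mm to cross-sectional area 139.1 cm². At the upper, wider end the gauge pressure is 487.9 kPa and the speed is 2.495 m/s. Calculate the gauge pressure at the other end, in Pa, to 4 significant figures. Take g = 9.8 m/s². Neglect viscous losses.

P₂ ≈ 486300 Pa

By continuity, v₂ = v₁·A₁/A₂ = 2.495·(343.4/139.1) = 6.159 m/s.
Applying Bernoulli between the two ends and solving for P₂: P₂ = P₁ + ½ρ(v₁² − v₂²) − ρgΔh.
P₂ = 487900 + ½·1000·(2.495² − 6.159²) − 1000·9.8·(−1.450) = 487900 + (-15860) − (-14210) = 486300 Pa.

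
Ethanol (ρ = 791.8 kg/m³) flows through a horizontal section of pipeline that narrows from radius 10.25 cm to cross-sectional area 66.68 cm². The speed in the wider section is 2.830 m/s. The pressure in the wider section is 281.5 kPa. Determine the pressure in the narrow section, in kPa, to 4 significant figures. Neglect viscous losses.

Continuity gives A₁v₁ = A₂v₂, so v₂ = (330.1 cm²)/(66.68 cm²) × 2.830 m/s = 14.01 m/s.
With no height change, Bernoulli's equation is P₁ + ½ρv₁² = P₂ + ½ρv₂².
P₂ = P₁ − ½ρ(v₂² − v₁²) = 281500 − ½·791.8·(14.01² − 2.830²) = 281500 − 74520 = 207000 Pa.

P₂ = 207.0 kPa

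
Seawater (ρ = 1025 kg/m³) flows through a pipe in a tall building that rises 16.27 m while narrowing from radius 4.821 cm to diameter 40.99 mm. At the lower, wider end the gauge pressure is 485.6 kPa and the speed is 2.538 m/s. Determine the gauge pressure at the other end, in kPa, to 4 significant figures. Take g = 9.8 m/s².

By continuity, v₂ = v₁·A₁/A₂ = 2.538·(73.02/13.20) = 14.04 m/s.
Bernoulli: P₁ + ½ρv₁² + ρg h₁ = P₂ + ½ρv₂² + ρg h₂, so P₂ = P₁ + ½ρ(v₁² − v₂²) − ρg(h₂ − h₁).
P₂ = 485600 + ½·1025·(2.538² − 14.04²) − 1025·9.8·(+16.27) = 485600 + (-97770) − (163400) = 224400 Pa.

P₂ = 224.4 kPa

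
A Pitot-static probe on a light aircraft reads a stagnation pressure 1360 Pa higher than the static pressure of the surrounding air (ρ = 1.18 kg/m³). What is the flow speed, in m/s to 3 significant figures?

The dynamic pressure equals the rise in static pressure at the stagnation point: ΔP = ½ρv².
v = √(2ΔP/ρ) = √(2·1360/1.18) = 48.0 m/s.

48.0 m/s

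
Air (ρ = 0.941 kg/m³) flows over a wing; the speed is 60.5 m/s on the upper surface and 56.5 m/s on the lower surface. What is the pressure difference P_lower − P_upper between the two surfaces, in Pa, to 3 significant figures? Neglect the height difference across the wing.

ΔP ≈ 220 Pa

The pressure is lower where the speed is higher: ΔP = ½ρ(v_up² − v_low²).
ΔP = ½·0.941·(60.5² − 56.5²) = 220 Pa.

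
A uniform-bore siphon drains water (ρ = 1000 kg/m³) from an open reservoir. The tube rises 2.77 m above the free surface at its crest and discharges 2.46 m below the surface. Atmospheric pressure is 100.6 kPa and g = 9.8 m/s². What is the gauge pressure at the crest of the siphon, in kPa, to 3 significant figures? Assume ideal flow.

-51.3 kPa

Bernoulli surface→outlet gives ½v² = g·h_out, so v = √(2·9.8·2.46) = 6.94 m/s.
With constant cross-section the crest speed equals v; applying Bernoulli from the surface up to the crest, P_top = P_atm − ½ρv² − ρg·h_top.
P_top = 100600 − ½·1000·6.94² − 1000·9.8·2.77 = 49300 Pa. So P_gauge = P_top − P_atm = -51300 Pa.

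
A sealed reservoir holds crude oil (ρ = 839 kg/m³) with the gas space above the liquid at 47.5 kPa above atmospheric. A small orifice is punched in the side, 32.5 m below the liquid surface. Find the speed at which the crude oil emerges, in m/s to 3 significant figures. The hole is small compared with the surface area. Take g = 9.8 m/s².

Take point 1 at the surface (v₁ ≈ 0) and point 2 at the hole (at atmospheric pressure). Bernoulli: P₁ + ρg h = P_atm + ½ρv₂².
With P₁ − P_atm = 47500 Pa, v₂ = √(2gh + 2ΔP/ρ) = √(2·9.8·32.5 + 2·47500/839) = 27.4 m/s.

v ≈ 27.4 m/s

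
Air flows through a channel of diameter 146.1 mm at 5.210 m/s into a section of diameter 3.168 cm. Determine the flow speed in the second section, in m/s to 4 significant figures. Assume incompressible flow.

Mass conservation (A₁v₁ = A₂v₂) gives v₂ = 5.210 × 167.6/7.882 = 110.8 m/s.

110.8 m/s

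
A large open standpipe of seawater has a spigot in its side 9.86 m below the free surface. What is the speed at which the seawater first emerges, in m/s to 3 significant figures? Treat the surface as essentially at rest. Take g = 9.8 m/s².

v ≈ 13.9 m/s

The surface is effectively still and both ends are open, so ½v² = gh and v = √(2·9.8·9.86) = 13.9 m/s.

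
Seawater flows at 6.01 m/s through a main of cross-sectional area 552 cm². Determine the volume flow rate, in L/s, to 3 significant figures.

Q = A·v = 0.0552 m² × 6.01 m/s = 0.332 m³/s.
Converting: 0.332 m³/s × 1000 = 332 L/s.

Q = 332 L/s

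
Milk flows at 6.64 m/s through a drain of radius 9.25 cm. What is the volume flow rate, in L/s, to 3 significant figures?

Q = 178 L/s

Q = A·v = 0.0269 m² × 6.64 m/s = 0.178 m³/s.
Converting: 0.178 m³/s × 1000 = 178 L/s.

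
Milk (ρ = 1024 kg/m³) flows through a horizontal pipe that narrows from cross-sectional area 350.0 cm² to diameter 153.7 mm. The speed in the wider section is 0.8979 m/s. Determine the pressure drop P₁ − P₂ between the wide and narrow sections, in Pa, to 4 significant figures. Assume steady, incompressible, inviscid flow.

The volume flow rate is constant, so v₂ = (A₁/A₂)v₁ = (350.0/185.5)·0.8979 = 1.694 m/s.
Bernoulli (h₁ = h₂): P₁ − P₂ = ½ρ(v₂² − v₁²).
P₁ − P₂ = ½·1024·(1.694² − 0.8979²) = ½·1024·2.063 = 1056 Pa.

ΔP = 1056 Pa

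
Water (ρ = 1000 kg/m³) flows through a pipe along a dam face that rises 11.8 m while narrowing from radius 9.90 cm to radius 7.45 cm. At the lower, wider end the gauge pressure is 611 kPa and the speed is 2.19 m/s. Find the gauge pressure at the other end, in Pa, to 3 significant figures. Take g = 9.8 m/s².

Mass conservation (A₁v₁ = A₂v₂) gives v₂ = 2.19 × 308/174 = 3.87 m/s.
Bernoulli: P₁ + ½ρv₁² + ρg h₁ = P₂ + ½ρv₂² + ρg h₂, so P₂ = P₁ + ½ρ(v₁² − v₂²) − ρg(h₂ − h₁).
P₂ = 611000 + ½·1000·(2.19² − 3.87²) − 1000·9.8·(+11.8) = 611000 + (-5080) − (116000) = 490000 Pa.

490000 Pa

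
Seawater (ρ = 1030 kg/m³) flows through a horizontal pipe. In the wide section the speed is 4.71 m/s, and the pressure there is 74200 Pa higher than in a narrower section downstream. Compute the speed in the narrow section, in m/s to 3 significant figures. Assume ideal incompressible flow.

v₂ ≈ 12.9 m/s

Horizontal Bernoulli: P₁ + ½ρv₁² = P₂ + ½ρv₂², so v₂² = v₁² + 2(P₁ − P₂)/ρ.
v₂ = √(4.71² + 2·74200/1030) = √(22.2 + 144) = 12.9 m/s.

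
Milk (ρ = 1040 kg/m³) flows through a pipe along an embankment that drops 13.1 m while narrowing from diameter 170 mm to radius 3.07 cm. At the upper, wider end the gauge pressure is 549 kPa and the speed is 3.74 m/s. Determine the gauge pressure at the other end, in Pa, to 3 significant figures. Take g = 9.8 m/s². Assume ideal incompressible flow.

Mass conservation (A₁v₁ = A₂v₂) gives v₂ = 3.74 × 227/29.6 = 28.7 m/s.
Bernoulli: P₁ + ½ρv₁² + ρg h₁ = P₂ + ½ρv₂² + ρg h₂, so P₂ = P₁ + ½ρ(v₁² − v₂²) − ρg(h₂ − h₁).
P₂ = 549000 + ½·1040·(3.74² − 28.7²) − 1040·9.8·(−13.1) = 549000 + (-420000) − (-134000) = 262000 Pa.

P₂ ≈ 262000 Pa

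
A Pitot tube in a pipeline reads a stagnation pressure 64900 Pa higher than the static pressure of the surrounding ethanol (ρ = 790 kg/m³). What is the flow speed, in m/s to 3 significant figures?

The dynamic pressure equals the rise in static pressure at the stagnation point: ΔP = ½ρv².
v = √(2ΔP/ρ) = √(2·64900/790) = 12.8 m/s.

v = 12.8 m/s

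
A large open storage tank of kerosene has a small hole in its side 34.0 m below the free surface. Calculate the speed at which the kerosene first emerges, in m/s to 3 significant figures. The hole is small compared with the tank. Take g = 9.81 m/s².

Torricelli's result v = √(2gh) gives v = √(2·9.81·34.0) = 25.8 m/s.

v = 25.8 m/s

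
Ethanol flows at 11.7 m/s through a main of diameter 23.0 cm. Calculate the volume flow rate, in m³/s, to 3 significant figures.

Q ≈ 0.486 m³/s

Q = A·v = 0.0415 m² × 11.7 m/s = 0.486 m³/s.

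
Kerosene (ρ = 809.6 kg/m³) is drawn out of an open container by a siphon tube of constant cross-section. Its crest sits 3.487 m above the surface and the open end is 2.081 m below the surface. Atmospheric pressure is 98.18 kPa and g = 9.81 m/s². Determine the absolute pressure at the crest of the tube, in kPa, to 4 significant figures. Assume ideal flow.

The outlet speed comes from Torricelli: v = √(2g·2.081) = 6.390 m/s.
The bore is uniform, so the speed at the crest is the same v. Bernoulli surface→crest: P_atm = P_top + ½ρv² + ρg·h_top.
P_top = 98180 − ½·809.6·6.390² − 809.6·9.81·3.487 = 53960 Pa.

P_top ≈ 53.96 kPa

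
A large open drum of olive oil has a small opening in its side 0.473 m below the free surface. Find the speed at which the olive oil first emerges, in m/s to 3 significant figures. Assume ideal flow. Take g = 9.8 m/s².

v ≈ 3.04 m/s

Bernoulli from surface to hole (P equal, v_surface ≈ 0): v = √(2gh) = √(2×9.8×0.473) = 3.04 m/s.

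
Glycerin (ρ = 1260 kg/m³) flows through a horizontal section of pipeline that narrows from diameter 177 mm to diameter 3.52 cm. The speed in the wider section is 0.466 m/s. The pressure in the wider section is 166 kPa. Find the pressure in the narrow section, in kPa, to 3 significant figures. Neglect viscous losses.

78.7 kPa

By continuity, v₂ = v₁·A₁/A₂ = 0.466·(246/9.73) = 11.8 m/s.
Along the horizontal streamline, P + ½ρv² is constant.
P₂ = P₁ − ½ρ(v₂² − v₁²) = 166000 − ½·1260·(11.8² − 0.466²) = 166000 − 87300 = 78700 Pa.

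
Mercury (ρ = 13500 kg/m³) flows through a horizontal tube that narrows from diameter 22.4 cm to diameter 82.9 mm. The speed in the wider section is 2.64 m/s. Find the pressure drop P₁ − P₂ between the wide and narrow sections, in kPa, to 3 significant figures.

ΔP ≈ 2460 kPa

Continuity gives A₁v₁ = A₂v₂, so v₂ = (394 cm²)/(54.0 cm²) × 2.64 m/s = 19.3 m/s.
Bernoulli (h₁ = h₂): P₁ − P₂ = ½ρ(v₂² − v₁²).
P₁ − P₂ = ½·13500·(19.3² − 2.64²) = ½·13500·365 = 2460000 Pa.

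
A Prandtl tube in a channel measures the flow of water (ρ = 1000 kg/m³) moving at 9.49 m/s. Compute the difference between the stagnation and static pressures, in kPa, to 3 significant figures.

ΔP = 45.0 kPa

At the stagnation point the flow is brought to rest, so Bernoulli gives P_stag − P_static = ½ρv².
ΔP = ½·1000·9.49² = 45000 Pa.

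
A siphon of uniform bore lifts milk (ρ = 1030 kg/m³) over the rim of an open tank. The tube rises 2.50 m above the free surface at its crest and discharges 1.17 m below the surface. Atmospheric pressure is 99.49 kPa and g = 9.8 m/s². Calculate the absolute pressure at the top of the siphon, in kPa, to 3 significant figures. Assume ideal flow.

The outlet speed comes from Torricelli: v = √(2g·1.17) = 4.79 m/s.
With constant cross-section the crest speed equals v; applying Bernoulli from the surface up to the crest, P_top = P_atm − ½ρv² − ρg·h_top.
P_top = 99490 − ½·1030·4.79² − 1030·9.8·2.50 = 62400 Pa.

P_top = 62.4 kPa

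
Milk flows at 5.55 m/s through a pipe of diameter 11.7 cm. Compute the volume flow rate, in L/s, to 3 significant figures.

Q ≈ 59.7 L/s

Q = A·v = 0.0108 m² × 5.55 m/s = 0.0597 m³/s.
Converting: 0.0597 m³/s × 1000 = 59.7 L/s.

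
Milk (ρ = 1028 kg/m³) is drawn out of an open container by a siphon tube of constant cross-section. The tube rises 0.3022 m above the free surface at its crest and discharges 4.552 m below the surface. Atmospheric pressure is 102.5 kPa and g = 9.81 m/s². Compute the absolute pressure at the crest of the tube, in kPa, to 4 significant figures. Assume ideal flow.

P_top ≈ 53.55 kPa

Bernoulli surface→outlet gives ½v² = g·h_out, so v = √(2·9.81·4.552) = 9.450 m/s.
Continuity keeps v the same throughout the tube; from surface to crest, P_atm + 0 = P_top + ½ρv² + ρg·h_top.
P_top = 102500 − ½·1028·9.450² − 1028·9.81·0.3022 = 53550 Pa.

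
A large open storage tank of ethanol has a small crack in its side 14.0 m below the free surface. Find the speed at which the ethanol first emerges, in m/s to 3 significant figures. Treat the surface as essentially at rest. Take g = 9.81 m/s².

v = 16.6 m/s

Bernoulli from surface to hole (P equal, v_surface ≈ 0): v = √(2gh) = √(2×9.81×14.0) = 16.6 m/s.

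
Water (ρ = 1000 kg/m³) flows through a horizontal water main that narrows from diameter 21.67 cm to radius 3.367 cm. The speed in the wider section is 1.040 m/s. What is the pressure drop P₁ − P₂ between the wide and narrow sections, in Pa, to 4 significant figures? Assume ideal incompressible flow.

The volume flow rate is constant, so v₂ = (A₁/A₂)v₁ = (368.8/35.62)·1.040 = 10.77 m/s.
Along the horizontal streamline, P + ½ρv² is constant.
P₁ − P₂ = ½·1000·(10.77² − 1.040²) = ½·1000·114.9 = 57450 Pa.

57450 Pa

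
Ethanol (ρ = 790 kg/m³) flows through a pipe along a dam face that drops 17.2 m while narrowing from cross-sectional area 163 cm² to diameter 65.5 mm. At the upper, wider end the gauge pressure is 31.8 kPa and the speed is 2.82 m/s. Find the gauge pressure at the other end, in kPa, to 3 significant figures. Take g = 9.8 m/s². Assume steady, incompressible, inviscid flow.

P₂ ≈ 94.6 kPa

The volume flow rate is constant, so v₂ = (A₁/A₂)v₁ = (163/33.7)·2.82 = 13.6 m/s.
Energy conservation along the streamline gives P₂ = P₁ − ½ρ(v₂² − v₁²) − ρg(h₂ − h₁).
P₂ = 31800 + ½·790·(2.82² − 13.6²) − 790·9.8·(−17.2) = 31800 + (-70400) − (-133000) = 94600 Pa.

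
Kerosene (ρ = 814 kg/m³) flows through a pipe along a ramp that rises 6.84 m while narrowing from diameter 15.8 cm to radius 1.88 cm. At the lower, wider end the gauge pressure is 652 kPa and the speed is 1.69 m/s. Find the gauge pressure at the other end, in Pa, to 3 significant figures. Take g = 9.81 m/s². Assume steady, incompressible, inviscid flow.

The volume flow rate is constant, so v₂ = (A₁/A₂)v₁ = (196/11.1)·1.69 = 29.8 m/s.
Applying Bernoulli between the two ends and solving for P₂: P₂ = P₁ + ½ρ(v₁² − v₂²) − ρgΔh.
P₂ = 652000 + ½·814·(1.69² − 29.8²) − 814·9.81·(+6.84) = 652000 + (-361000) − (54600) = 236000 Pa.

236000 Pa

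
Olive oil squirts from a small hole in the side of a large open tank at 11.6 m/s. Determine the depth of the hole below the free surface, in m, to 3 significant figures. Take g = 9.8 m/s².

6.87 m

Inverting v = √(2gh) gives h = v² / 2g.
h = 11.6²/(2·9.8) = 135/19.60 = 6.87 m.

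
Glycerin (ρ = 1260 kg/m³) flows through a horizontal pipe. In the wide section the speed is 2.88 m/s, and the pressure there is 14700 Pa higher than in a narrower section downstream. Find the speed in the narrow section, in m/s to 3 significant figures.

5.62 m/s

Horizontal Bernoulli: P₁ + ½ρv₁² = P₂ + ½ρv₂², so v₂² = v₁² + 2(P₁ − P₂)/ρ.
v₂ = √(2.88² + 2·14700/1260) = √(8.29 + 23.3) = 5.62 m/s.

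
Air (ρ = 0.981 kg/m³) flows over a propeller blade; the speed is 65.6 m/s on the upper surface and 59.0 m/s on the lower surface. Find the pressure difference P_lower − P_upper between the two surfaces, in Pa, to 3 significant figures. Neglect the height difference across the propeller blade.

ΔP ≈ 403 Pa

With negligible Δh, P + ½ρv² is constant, so P_low − P_up = ½ρ(v_up² − v_low²).
ΔP = ½·0.981·(65.6² − 59.0²) = 403 Pa.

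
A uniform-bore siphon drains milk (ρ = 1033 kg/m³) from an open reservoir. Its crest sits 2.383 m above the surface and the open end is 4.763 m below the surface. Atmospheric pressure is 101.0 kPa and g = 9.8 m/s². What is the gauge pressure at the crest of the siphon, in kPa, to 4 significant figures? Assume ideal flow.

From the surface to the outlet (both open to atmosphere, surface at rest): v = √(2g·h_out) = √(2·9.8·4.763) = 9.662 m/s.
Continuity keeps v the same throughout the tube; from surface to crest, P_atm + 0 = P_top + ½ρv² + ρg·h_top.
P_top = 101000 − ½·1033·9.662² − 1033·9.8·2.383 = 28660 Pa. So P_gauge = P_top − P_atm = -72340 Pa.

-72.34 kPa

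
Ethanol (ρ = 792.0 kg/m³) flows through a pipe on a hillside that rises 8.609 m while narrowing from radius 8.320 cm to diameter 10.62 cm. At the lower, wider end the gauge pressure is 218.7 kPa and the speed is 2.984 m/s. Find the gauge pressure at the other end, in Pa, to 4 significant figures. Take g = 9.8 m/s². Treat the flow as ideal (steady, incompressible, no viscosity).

P₂ ≈ 134200 Pa

Mass conservation (A₁v₁ = A₂v₂) gives v₂ = 2.984 × 217.5/88.58 = 7.326 m/s.
Energy conservation along the streamline gives P₂ = P₁ − ½ρ(v₂² − v₁²) − ρg(h₂ − h₁).
P₂ = 218700 + ½·792.0·(2.984² − 7.326²) − 792.0·9.8·(+8.609) = 218700 + (-17730) − (66820) = 134200 Pa.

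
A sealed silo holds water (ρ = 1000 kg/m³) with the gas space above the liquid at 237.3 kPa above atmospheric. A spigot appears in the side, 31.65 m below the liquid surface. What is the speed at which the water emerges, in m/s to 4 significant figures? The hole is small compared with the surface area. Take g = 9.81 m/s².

33.10 m/s

Take point 1 at the surface (v₁ ≈ 0) and point 2 at the hole (at atmospheric pressure). Bernoulli: P₁ + ρg h = P_atm + ½ρv₂².
With P₁ − P_atm = 237300 Pa, v₂ = √(2gh + 2ΔP/ρ) = √(2·9.81·31.65 + 2·237300/1000) = 33.10 m/s.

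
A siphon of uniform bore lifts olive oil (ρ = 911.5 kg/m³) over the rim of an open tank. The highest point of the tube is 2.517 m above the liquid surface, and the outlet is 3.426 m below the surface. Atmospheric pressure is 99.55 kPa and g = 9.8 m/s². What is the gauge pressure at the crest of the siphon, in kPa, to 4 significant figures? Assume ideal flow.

P_gauge = -53.09 kPa

From the surface to the outlet (both open to atmosphere, surface at rest): v = √(2g·h_out) = √(2·9.8·3.426) = 8.194 m/s.
With constant cross-section the crest speed equals v; applying Bernoulli from the surface up to the crest, P_top = P_atm − ½ρv² − ρg·h_top.
P_top = 99550 − ½·911.5·8.194² − 911.5·9.8·2.517 = 46460 Pa. So P_gauge = P_top − P_atm = -53090 Pa.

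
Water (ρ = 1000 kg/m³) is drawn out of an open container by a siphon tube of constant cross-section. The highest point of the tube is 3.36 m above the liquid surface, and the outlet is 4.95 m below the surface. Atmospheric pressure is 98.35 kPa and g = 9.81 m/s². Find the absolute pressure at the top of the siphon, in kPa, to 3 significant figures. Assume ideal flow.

The outlet speed comes from Torricelli: v = √(2g·4.95) = 9.85 m/s.
With constant cross-section the crest speed equals v; applying Bernoulli from the surface up to the crest, P_top = P_atm − ½ρv² − ρg·h_top.
P_top = 98350 − ½·1000·9.85² − 1000·9.81·3.36 = 16800 Pa.

P_top = 16.8 kPa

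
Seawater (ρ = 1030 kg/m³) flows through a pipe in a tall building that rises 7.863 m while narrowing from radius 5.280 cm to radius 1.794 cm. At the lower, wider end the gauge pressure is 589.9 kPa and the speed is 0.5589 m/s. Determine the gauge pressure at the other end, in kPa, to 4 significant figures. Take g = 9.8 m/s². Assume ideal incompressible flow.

By continuity, v₂ = v₁·A₁/A₂ = 0.5589·(87.58/10.11) = 4.841 m/s.
Applying Bernoulli between the two ends and solving for P₂: P₂ = P₁ + ½ρ(v₁² − v₂²) − ρgΔh.
P₂ = 589900 + ½·1030·(0.5589² − 4.841²) − 1030·9.8·(+7.863) = 589900 + (-11910) − (79370) = 498600 Pa.

498.6 kPa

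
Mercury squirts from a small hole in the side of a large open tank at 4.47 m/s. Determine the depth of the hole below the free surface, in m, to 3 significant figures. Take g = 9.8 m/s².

h ≈ 1.02 m

For a small hole in a large open tank, ½v² = gh, giving h = v²/(2g).
h = 4.47²/(2·9.8) = 20.0/19.60 = 1.02 m.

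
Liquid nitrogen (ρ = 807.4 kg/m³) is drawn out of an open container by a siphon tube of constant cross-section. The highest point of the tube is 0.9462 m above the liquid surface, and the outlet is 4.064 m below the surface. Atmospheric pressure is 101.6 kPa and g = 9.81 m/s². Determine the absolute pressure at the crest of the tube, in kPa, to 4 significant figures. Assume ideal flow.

The outlet speed comes from Torricelli: v = √(2g·4.064) = 8.929 m/s.
Continuity keeps v the same throughout the tube; from surface to crest, P_atm + 0 = P_top + ½ρv² + ρg·h_top.
P_top = 101600 − ½·807.4·8.929² − 807.4·9.81·0.9462 = 61920 Pa.

61.92 kPa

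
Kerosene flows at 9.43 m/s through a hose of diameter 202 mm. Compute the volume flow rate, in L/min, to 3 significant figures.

Q = A·v = 0.0320 m² × 9.43 m/s = 0.302 m³/s.
Converting: 0.302 m³/s × 60000 = 18100 L/min.

Q ≈ 18100 L/min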